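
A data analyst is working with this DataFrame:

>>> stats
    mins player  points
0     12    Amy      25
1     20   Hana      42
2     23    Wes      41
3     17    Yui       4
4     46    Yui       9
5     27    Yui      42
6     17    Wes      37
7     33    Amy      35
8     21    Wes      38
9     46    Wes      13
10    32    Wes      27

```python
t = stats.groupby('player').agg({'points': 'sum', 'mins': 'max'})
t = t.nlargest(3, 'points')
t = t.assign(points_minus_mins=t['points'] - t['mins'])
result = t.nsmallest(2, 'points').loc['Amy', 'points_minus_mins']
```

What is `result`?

27

group by player: sum(points), max(mins):
        points  mins
player              
Amy         60    33
Hana        42    20
Wes        156    46
Yui         55    46
take 3 rows with largest points:
        points  mins
player              
Wes        156    46
Amy         60    33
Yui         55    46
add column points_minus_mins = t['points'] - t['mins']:
        points  mins  points_minus_mins
player                                 
Wes        156    46                110
Amy         60    33                 27
Yui         55    46                  9
take 2 rows with smallest points:
        points  mins  points_minus_mins
player                                 
Yui         55    46                  9
Amy         60    33                 27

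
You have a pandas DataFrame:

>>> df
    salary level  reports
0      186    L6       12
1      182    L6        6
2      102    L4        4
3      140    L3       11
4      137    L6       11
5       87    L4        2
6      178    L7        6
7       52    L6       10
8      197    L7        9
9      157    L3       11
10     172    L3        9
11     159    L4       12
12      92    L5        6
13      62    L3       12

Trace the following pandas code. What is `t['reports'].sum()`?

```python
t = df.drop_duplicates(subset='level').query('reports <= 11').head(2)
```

drop duplicate level (keep=first):
    salary level  reports
0      186    L6       12
2      102    L4        4
3      140    L3       11
6      178    L7        6
12      92    L5        6
filter rows where reports <= 11:
    salary level  reports
2      102    L4        4
3      140    L3       11
6      178    L7        6
12      92    L5        6
take first 2 rows:
   salary level  reports
2     102    L4        4
3     140    L3       11
Reading off the sum of column 'reports', we get 15.

15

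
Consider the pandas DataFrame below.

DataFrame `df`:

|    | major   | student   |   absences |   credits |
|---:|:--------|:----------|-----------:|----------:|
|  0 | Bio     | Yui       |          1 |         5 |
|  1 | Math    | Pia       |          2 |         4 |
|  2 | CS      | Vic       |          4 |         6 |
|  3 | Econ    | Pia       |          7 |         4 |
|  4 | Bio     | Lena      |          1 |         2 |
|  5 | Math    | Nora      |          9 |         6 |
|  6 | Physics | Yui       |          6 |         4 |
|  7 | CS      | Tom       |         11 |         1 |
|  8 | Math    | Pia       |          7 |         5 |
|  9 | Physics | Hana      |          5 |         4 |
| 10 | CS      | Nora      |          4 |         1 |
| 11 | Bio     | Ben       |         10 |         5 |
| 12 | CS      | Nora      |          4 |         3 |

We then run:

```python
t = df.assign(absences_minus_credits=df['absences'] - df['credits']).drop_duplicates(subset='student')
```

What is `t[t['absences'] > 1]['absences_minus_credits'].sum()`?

add column absences_minus_credits = df['absences'] - df['credits']:
      major student  absences  credits  absences_minus_credits
0       Bio     Yui         1        5                      -4
1      Math     Pia         2        4                      -2
2        CS     Vic         4        6                      -2
3      Econ     Pia         7        4                       3
4       Bio    Lena         1        2                      -1
5      Math    Nora         9        6                       3
6   Physics     Yui         6        4                       2
7        CS     Tom        11        1                      10
8      Math     Pia         7        5                       2
9   Physics    Hana         5        4                       1
10       CS    Nora         4        1                       3
11      Bio     Ben        10        5                       5
12       CS    Nora         4        3                       1
drop duplicate student (keep=first):
      major student  absences  credits  absences_minus_credits
0       Bio     Yui         1        5                      -4
1      Math     Pia         2        4                      -2
2        CS     Vic         4        6                      -2
4       Bio    Lena         1        2                      -1
5      Math    Nora         9        6                       3
7        CS     Tom        11        1                      10
9   Physics    Hana         5        4                       1
11      Bio     Ben        10        5                       5
filter rows where absences > 1:
      major student  absences  credits  absences_minus_credits
1      Math     Pia         2        4                      -2
2        CS     Vic         4        6                      -2
5      Math    Nora         9        6                       3
7        CS     Tom        11        1                      10
9   Physics    Hana         5        4                       1
11      Bio     Ben        10        5                       5
So sum() = 15.

15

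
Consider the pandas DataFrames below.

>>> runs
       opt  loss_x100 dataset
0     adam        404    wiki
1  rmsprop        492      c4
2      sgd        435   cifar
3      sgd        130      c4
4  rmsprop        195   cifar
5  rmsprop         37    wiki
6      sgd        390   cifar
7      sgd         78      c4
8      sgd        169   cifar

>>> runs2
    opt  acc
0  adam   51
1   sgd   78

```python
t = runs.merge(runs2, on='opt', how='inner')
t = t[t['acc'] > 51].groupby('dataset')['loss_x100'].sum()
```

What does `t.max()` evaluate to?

994

merge on 'opt' (how='inner') → 6 rows:
    opt  loss_x100 dataset  acc
0  adam        404    wiki   51
1   sgd        435   cifar   78
2   sgd        130      c4   78
3   sgd        390   cifar   78
4   sgd         78      c4   78
5   sgd        169   cifar   78
filter rows where acc > 51:
   opt  loss_x100 dataset  acc
1  sgd        435   cifar   78
2  sgd        130      c4   78
3  sgd        390   cifar   78
4  sgd         78      c4   78
5  sgd        169   cifar   78
group by dataset, sum of loss_x100:
dataset
c4       208
cifar    994
Name: loss_x100, dtype: int64
Then the max of the resulting series: 994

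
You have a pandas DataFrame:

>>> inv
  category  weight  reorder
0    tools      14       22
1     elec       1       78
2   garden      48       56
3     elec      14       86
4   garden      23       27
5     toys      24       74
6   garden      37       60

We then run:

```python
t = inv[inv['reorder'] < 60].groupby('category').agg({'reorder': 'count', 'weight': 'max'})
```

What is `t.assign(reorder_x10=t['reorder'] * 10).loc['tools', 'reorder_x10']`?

10

filter rows where reorder < 60:
  category  weight  reorder
0    tools      14       22
2   garden      48       56
4   garden      23       27
group by category: count(reorder), max(weight):
          reorder  weight
category                 
garden          2      48
tools           1      14
add column reorder_x10 = t['reorder'] * 10:
          reorder  weight  reorder_x10
category                              
garden          2      48           20
tools           1      14           10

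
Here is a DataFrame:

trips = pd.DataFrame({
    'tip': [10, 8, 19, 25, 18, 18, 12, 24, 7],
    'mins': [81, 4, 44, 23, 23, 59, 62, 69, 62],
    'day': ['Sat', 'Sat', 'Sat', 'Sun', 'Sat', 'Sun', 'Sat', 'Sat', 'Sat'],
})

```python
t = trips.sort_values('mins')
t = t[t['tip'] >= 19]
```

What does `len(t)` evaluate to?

sort by mins:
   tip  mins  day
1    8     4  Sat
3   25    23  Sun
4   18    23  Sat
2   19    44  Sat
5   18    59  Sun
6   12    62  Sat
8    7    62  Sat
7   24    69  Sat
0   10    81  Sat
filter rows where tip >= 19:
   tip  mins  day
3   25    23  Sun
2   19    44  Sat
7   24    69  Sat
Then the number of rows: 3

3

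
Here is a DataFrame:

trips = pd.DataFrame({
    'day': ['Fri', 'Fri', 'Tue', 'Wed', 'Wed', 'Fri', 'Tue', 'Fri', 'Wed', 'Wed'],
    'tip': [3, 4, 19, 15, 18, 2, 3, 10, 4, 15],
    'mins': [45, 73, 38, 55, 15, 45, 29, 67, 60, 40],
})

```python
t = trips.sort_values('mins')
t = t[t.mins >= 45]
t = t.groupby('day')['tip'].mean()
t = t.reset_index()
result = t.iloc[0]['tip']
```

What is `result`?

4.75

sort by mins:
   day  tip  mins
4  Wed   18    15
6  Tue    3    29
2  Tue   19    38
9  Wed   15    40
0  Fri    3    45
5  Fri    2    45
3  Wed   15    55
8  Wed    4    60
7  Fri   10    67
1  Fri    4    73
filter rows where mins >= 45:
   day  tip  mins
0  Fri    3    45
5  Fri    2    45
3  Wed   15    55
8  Wed    4    60
7  Fri   10    67
1  Fri    4    73
group by day, mean of tip:
day
Fri    4.75
Wed    9.50
Name: tip, dtype: float64
reset_index():
   day   tip
0  Fri  4.75
1  Wed  9.50
value at position 0, column 'tip' → 4.75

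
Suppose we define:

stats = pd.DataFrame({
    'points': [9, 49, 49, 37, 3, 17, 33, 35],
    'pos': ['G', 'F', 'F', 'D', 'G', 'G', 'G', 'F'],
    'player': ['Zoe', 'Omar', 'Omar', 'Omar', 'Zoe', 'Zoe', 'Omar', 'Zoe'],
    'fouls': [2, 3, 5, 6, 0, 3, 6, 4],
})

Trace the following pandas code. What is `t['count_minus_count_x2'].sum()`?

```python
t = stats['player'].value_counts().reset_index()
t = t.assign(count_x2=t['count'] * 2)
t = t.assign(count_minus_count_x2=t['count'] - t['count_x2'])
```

value_counts of player:
player
Zoe     4
Omar    4
Name: count, dtype: int64
reset_index():
  player  count
0    Zoe      4
1   Omar      4
add column count_x2 = t['count'] * 2:
  player  count  count_x2
0    Zoe      4         8
1   Omar      4         8
add column count_minus_count_x2 = t['count'] - t['count_x2']:
  player  count  count_x2  count_minus_count_x2
0    Zoe      4         8                    -4
1   Omar      4         8                    -4
Taking the sum of column 'count_minus_count_x2' gives -8.

-8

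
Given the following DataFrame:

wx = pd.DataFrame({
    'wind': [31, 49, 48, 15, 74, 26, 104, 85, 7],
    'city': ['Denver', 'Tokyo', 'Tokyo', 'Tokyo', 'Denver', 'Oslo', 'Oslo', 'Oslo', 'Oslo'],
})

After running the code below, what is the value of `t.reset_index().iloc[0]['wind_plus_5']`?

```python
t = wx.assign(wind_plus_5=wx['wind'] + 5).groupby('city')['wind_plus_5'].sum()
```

add column wind_plus_5 = wx['wind'] + 5:
   wind    city  wind_plus_5
0    31  Denver           36
1    49   Tokyo           54
2    48   Tokyo           53
3    15   Tokyo           20
4    74  Denver           79
5    26    Oslo           31
6   104    Oslo          109
7    85    Oslo           90
8     7    Oslo           12
group by city, sum of wind_plus_5:
city
Denver    115
Oslo      242
Tokyo     127
Name: wind_plus_5, dtype: int64
reset_index():
     city  wind_plus_5
0  Denver          115
1    Oslo          242
2   Tokyo          127
Taking the value at position 0, column 'wind_plus_5' gives 115.

115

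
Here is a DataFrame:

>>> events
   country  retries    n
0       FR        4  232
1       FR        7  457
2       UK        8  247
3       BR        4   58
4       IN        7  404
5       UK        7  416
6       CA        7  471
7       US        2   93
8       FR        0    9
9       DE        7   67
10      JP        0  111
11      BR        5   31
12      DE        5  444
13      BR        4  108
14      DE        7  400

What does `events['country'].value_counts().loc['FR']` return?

3

value_counts of country:
country
FR    3
BR    3
DE    3
UK    2
IN    1
CA    1
US    1
JP    1
Name: count, dtype: int64
So loc['FR'] = 3.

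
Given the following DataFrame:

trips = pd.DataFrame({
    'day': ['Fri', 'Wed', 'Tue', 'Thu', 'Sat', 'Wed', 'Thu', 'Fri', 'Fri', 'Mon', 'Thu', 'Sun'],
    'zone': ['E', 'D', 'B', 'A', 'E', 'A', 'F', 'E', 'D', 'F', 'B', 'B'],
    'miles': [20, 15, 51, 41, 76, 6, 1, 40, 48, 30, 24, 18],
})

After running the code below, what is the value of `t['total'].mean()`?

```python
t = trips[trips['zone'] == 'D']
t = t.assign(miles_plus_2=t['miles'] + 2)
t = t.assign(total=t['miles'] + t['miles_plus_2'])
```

65.0

filter rows where zone == 'D':
   day zone  miles
1  Wed    D     15
8  Fri    D     48
add column miles_plus_2 = t['miles'] + 2:
   day zone  miles  miles_plus_2
1  Wed    D     15            17
8  Fri    D     48            50
add column total = t['miles'] + t['miles_plus_2']:
   day zone  miles  miles_plus_2  total
1  Wed    D     15            17     32
8  Fri    D     48            50     98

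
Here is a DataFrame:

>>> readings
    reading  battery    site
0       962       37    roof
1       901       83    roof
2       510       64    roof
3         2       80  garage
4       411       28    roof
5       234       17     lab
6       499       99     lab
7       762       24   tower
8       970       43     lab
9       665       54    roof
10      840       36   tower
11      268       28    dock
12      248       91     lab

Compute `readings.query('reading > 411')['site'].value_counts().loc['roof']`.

filter rows where reading > 411:
    reading  battery   site
0       962       37   roof
1       901       83   roof
2       510       64   roof
6       499       99    lab
7       762       24  tower
8       970       43    lab
9       665       54   roof
10      840       36  tower
value_counts of site:
site
roof     4
lab      2
tower    2
Name: count, dtype: int64
The value at index 'roof' is 4.

4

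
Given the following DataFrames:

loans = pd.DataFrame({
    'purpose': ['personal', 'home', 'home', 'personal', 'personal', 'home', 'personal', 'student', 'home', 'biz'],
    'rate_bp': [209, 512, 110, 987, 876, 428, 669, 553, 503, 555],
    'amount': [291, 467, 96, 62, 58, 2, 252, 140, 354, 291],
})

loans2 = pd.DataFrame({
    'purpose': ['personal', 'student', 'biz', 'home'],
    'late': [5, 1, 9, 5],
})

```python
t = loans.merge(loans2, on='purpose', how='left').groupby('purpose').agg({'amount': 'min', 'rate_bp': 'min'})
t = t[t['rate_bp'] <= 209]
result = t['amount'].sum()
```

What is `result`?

60

merge on 'purpose' (how='left') → 10 rows:
    purpose  rate_bp  amount  late
0  personal      209     291     5
1      home      512     467     5
2      home      110      96     5
3  personal      987      62     5
4  personal      876      58     5
5      home      428       2     5
6  personal      669     252     5
7   student      553     140     1
8      home      503     354     5
9       biz      555     291     9
group by purpose: min(amount), min(rate_bp):
          amount  rate_bp
purpose                  
biz          291      555
home           2      110
personal      58      209
student      140      553
filter rows where rate_bp <= 209:
          amount  rate_bp
purpose                  
home           2      110
personal      58      209
So sum() = 60.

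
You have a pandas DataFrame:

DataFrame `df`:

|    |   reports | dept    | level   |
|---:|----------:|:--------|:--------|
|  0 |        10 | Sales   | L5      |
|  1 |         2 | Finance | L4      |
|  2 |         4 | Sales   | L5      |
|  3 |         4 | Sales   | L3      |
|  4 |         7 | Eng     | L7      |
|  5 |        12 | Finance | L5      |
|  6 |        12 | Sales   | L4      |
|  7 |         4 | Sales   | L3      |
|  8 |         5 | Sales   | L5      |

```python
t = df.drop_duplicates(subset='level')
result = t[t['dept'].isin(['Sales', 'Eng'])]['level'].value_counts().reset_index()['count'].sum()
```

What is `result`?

3

drop duplicate level (keep=first):
   reports     dept level
0       10    Sales    L5
1        2  Finance    L4
3        4    Sales    L3
4        7      Eng    L7
filter rows where dept in ['Sales', 'Eng']:
   reports   dept level
0       10  Sales    L5
3        4  Sales    L3
4        7    Eng    L7
value_counts of level:
level
L5    1
L3    1
L7    1
Name: count, dtype: int64
reset_index():
  level  count
0    L5      1
1    L3      1
2    L7      1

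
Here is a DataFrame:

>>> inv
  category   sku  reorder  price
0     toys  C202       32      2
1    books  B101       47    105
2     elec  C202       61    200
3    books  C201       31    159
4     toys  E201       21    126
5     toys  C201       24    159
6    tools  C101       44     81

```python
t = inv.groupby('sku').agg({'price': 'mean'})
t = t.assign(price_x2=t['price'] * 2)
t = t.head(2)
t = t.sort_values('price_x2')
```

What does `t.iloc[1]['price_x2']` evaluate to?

group by sku, mean of price:
      price
sku        
B101  105.0
C101   81.0
C201  159.0
C202  101.0
E201  126.0
add column price_x2 = t['price'] * 2:
      price  price_x2
sku                  
B101  105.0     210.0
C101   81.0     162.0
C201  159.0     318.0
C202  101.0     202.0
E201  126.0     252.0
take first 2 rows:
      price  price_x2
sku                  
B101  105.0     210.0
C101   81.0     162.0
sort by price_x2:
      price  price_x2
sku                  
C101   81.0     162.0
B101  105.0     210.0
So iloc[1]['price_x2'] = 210.0.

210.0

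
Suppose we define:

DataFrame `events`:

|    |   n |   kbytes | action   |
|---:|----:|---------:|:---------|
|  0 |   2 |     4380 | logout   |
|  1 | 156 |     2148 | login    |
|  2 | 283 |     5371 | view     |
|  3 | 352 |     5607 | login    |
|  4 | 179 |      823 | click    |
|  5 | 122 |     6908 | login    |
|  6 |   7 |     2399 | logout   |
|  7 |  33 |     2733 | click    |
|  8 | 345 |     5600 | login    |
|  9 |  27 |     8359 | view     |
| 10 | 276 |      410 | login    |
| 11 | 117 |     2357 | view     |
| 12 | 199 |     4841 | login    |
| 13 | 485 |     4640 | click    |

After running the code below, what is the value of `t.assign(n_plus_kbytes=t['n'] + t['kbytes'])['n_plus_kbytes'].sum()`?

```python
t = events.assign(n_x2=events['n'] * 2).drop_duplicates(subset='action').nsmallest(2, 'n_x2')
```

6686

add column n_x2 = events['n'] * 2:
      n  kbytes  action  n_x2
0     2    4380  logout     4
1   156    2148   login   312
2   283    5371    view   566
3   352    5607   login   704
4   179     823   click   358
5   122    6908   login   244
6     7    2399  logout    14
7    33    2733   click    66
8   345    5600   login   690
9    27    8359    view    54
10  276     410   login   552
11  117    2357    view   234
12  199    4841   login   398
13  485    4640   click   970
drop duplicate action (keep=first):
     n  kbytes  action  n_x2
0    2    4380  logout     4
1  156    2148   login   312
2  283    5371    view   566
4  179     823   click   358
take 2 rows with smallest n_x2:
     n  kbytes  action  n_x2
0    2    4380  logout     4
1  156    2148   login   312
add column n_plus_kbytes = t['n'] + t['kbytes']:
     n  kbytes  action  n_x2  n_plus_kbytes
0    2    4380  logout     4           4382
1  156    2148   login   312           2304
sum of column 'n_plus_kbytes' → 6686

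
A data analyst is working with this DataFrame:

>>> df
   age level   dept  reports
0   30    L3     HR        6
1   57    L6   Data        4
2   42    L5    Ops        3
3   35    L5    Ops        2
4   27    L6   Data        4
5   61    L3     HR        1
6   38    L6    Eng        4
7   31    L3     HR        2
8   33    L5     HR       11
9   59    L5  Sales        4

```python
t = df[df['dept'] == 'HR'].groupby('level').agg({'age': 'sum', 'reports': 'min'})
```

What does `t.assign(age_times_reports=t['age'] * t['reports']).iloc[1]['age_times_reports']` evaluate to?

filter rows where dept == 'HR':
   age level dept  reports
0   30    L3   HR        6
5   61    L3   HR        1
7   31    L3   HR        2
8   33    L5   HR       11
group by level: sum(age), min(reports):
       age  reports
level              
L3     122        1
L5      33       11
add column age_times_reports = t['age'] * t['reports']:
       age  reports  age_times_reports
level                                 
L3     122        1                122
L5      33       11                363
value at position 1, column 'age_times_reports' → 363

363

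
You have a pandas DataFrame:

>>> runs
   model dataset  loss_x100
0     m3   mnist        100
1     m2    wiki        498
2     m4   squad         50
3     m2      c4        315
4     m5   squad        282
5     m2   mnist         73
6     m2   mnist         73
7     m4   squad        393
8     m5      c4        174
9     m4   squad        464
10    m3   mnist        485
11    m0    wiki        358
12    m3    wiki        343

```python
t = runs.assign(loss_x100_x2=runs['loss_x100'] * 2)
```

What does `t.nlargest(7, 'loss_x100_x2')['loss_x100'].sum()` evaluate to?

2856

add column loss_x100_x2 = runs['loss_x100'] * 2:
   model dataset  loss_x100  loss_x100_x2
0     m3   mnist        100           200
1     m2    wiki        498           996
2     m4   squad         50           100
3     m2      c4        315           630
4     m5   squad        282           564
5     m2   mnist         73           146
6     m2   mnist         73           146
7     m4   squad        393           786
8     m5      c4        174           348
9     m4   squad        464           928
10    m3   mnist        485           970
11    m0    wiki        358           716
12    m3    wiki        343           686
take 7 rows with largest loss_x100_x2:
   model dataset  loss_x100  loss_x100_x2
1     m2    wiki        498           996
10    m3   mnist        485           970
9     m4   squad        464           928
7     m4   squad        393           786
11    m0    wiki        358           716
12    m3    wiki        343           686
3     m2      c4        315           630
Finally, sum of column 'loss_x100' = 2856.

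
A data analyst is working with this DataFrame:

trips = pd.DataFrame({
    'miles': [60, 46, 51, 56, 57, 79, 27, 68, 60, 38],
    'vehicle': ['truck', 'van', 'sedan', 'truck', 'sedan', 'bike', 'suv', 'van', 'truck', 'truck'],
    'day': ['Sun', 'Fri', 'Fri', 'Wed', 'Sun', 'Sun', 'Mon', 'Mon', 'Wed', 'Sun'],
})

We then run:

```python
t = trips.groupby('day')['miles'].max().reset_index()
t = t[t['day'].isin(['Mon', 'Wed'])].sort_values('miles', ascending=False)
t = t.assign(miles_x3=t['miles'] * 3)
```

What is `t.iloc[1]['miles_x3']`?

group by day, max of miles:
day
Fri    51
Mon    68
Sun    79
Wed    60
Name: miles, dtype: int64
reset_index():
   day  miles
0  Fri     51
1  Mon     68
2  Sun     79
3  Wed     60
filter rows where day in ['Mon', 'Wed']:
   day  miles
1  Mon     68
3  Wed     60
sort by miles descending:
   day  miles
1  Mon     68
3  Wed     60
add column miles_x3 = t['miles'] * 3:
   day  miles  miles_x3
1  Mon     68       204
3  Wed     60       180
Then the value at position 1, column 'miles_x3': 180

180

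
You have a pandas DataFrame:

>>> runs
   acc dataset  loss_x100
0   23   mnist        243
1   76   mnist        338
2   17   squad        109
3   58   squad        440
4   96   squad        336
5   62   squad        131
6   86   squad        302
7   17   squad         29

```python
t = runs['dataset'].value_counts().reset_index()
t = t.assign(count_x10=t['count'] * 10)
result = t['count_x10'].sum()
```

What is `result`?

value_counts of dataset:
dataset
squad    6
mnist    2
Name: count, dtype: int64
reset_index():
  dataset  count
0   squad      6
1   mnist      2
add column count_x10 = t['count'] * 10:
  dataset  count  count_x10
0   squad      6         60
1   mnist      2         20
Reading off the sum of column 'count_x10', we get 80.

80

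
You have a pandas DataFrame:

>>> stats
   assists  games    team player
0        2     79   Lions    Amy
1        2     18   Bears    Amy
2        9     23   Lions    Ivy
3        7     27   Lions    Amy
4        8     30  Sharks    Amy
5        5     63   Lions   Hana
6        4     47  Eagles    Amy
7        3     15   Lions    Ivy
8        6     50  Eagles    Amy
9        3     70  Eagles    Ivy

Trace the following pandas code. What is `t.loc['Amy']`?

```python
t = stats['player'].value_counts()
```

value_counts of player:
player
Amy     6
Ivy     3
Hana    1
Name: count, dtype: int64

6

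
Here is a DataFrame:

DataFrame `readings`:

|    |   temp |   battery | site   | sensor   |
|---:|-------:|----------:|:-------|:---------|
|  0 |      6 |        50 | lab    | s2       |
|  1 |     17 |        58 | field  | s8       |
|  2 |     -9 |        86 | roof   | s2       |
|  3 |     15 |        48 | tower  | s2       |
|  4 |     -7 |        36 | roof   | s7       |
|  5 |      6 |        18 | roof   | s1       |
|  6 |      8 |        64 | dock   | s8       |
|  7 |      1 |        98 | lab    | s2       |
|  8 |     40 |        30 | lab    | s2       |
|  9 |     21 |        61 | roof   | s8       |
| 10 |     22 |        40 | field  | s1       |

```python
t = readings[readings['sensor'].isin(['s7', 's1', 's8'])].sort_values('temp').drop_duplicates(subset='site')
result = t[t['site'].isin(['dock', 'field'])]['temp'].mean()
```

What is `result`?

filter rows where sensor in ['s7', 's1', 's8']:
    temp  battery   site sensor
1     17       58  field     s8
4     -7       36   roof     s7
5      6       18   roof     s1
6      8       64   dock     s8
9     21       61   roof     s8
10    22       40  field     s1
sort by temp:
    temp  battery   site sensor
4     -7       36   roof     s7
5      6       18   roof     s1
6      8       64   dock     s8
1     17       58  field     s8
9     21       61   roof     s8
10    22       40  field     s1
drop duplicate site (keep=first):
   temp  battery   site sensor
4    -7       36   roof     s7
6     8       64   dock     s8
1    17       58  field     s8
filter rows where site in ['dock', 'field']:
   temp  battery   site sensor
6     8       64   dock     s8
1    17       58  field     s8
Reading off the mean of column 'temp', we get 12.5.

12.5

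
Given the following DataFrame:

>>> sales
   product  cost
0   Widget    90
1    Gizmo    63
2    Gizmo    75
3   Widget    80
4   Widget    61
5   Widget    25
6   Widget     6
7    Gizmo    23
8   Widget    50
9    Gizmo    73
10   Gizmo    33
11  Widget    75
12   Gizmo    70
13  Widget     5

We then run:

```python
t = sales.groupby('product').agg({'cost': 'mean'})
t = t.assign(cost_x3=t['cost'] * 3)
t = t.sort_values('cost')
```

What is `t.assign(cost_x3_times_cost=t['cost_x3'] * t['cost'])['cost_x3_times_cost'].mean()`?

group by product, mean of cost:
              cost
product           
Gizmo    56.166667
Widget   49.000000
add column cost_x3 = t['cost'] * 3:
              cost  cost_x3
product                    
Gizmo    56.166667    168.5
Widget   49.000000    147.0
sort by cost:
              cost  cost_x3
product                    
Widget   49.000000    147.0
Gizmo    56.166667    168.5
add column cost_x3_times_cost = t['cost_x3'] * t['cost']:
              cost  cost_x3  cost_x3_times_cost
product                                        
Widget   49.000000    147.0         7203.000000
Gizmo    56.166667    168.5         9464.083333
mean of column 'cost_x3_times_cost' → 8333.54166667

8333.54166667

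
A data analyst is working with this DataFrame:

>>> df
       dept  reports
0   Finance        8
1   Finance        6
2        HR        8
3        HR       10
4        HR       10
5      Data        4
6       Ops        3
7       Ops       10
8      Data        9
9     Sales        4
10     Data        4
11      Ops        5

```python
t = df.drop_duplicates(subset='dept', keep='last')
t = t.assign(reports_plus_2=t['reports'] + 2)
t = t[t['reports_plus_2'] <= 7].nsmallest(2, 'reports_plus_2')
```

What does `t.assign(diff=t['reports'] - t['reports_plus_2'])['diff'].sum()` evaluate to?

drop duplicate dept (keep=last):
       dept  reports
1   Finance        6
4        HR       10
9     Sales        4
10     Data        4
11      Ops        5
add column reports_plus_2 = t['reports'] + 2:
       dept  reports  reports_plus_2
1   Finance        6               8
4        HR       10              12
9     Sales        4               6
10     Data        4               6
11      Ops        5               7
filter rows where reports_plus_2 <= 7:
     dept  reports  reports_plus_2
9   Sales        4               6
10   Data        4               6
11    Ops        5               7
take 2 rows with smallest reports_plus_2:
     dept  reports  reports_plus_2
9   Sales        4               6
10   Data        4               6
add column diff = t['reports'] - t['reports_plus_2']:
     dept  reports  reports_plus_2  diff
9   Sales        4               6    -2
10   Data        4               6    -2

-4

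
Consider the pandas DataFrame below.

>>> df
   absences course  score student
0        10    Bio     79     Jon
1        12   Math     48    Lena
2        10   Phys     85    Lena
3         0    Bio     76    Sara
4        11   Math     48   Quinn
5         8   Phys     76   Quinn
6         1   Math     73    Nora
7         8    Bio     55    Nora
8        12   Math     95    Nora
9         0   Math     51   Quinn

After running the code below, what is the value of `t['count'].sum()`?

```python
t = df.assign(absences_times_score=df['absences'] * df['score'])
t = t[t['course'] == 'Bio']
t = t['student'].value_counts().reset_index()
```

3

add column absences_times_score = df['absences'] * df['score']:
   absences course  score student  absences_times_score
0        10    Bio     79     Jon                   790
1        12   Math     48    Lena                   576
2        10   Phys     85    Lena                   850
3         0    Bio     76    Sara                     0
4        11   Math     48   Quinn                   528
5         8   Phys     76   Quinn                   608
6         1   Math     73    Nora                    73
7         8    Bio     55    Nora                   440
8        12   Math     95    Nora                  1140
9         0   Math     51   Quinn                     0
filter rows where course == 'Bio':
   absences course  score student  absences_times_score
0        10    Bio     79     Jon                   790
3         0    Bio     76    Sara                     0
7         8    Bio     55    Nora                   440
value_counts of student:
student
Jon     1
Sara    1
Nora    1
Name: count, dtype: int64
reset_index():
  student  count
0     Jon      1
1    Sara      1
2    Nora      1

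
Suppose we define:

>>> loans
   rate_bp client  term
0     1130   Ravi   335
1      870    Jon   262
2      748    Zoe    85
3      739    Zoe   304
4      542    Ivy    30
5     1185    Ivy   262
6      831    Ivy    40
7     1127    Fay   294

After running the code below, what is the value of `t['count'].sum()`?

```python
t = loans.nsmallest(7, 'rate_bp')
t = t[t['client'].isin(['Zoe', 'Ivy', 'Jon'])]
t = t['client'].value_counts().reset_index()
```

take 7 rows with smallest rate_bp:
   rate_bp client  term
4      542    Ivy    30
3      739    Zoe   304
2      748    Zoe    85
6      831    Ivy    40
1      870    Jon   262
7     1127    Fay   294
0     1130   Ravi   335
filter rows where client in ['Zoe', 'Ivy', 'Jon']:
   rate_bp client  term
4      542    Ivy    30
3      739    Zoe   304
2      748    Zoe    85
6      831    Ivy    40
1      870    Jon   262
value_counts of client:
client
Ivy    2
Zoe    2
Jon    1
Name: count, dtype: int64
reset_index():
  client  count
0    Ivy      2
1    Zoe      2
2    Jon      1
Taking the sum of column 'count' gives 5.

5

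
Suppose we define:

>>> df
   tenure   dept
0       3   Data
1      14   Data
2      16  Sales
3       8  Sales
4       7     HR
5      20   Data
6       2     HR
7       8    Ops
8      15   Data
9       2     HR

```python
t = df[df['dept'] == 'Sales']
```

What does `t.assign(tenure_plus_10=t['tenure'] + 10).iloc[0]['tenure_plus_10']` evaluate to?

26

filter rows where dept == 'Sales':
   tenure   dept
2      16  Sales
3       8  Sales
add column tenure_plus_10 = t['tenure'] + 10:
   tenure   dept  tenure_plus_10
2      16  Sales              26
3       8  Sales              18
Reading off the value at position 0, column 'tenure_plus_10', we get 26.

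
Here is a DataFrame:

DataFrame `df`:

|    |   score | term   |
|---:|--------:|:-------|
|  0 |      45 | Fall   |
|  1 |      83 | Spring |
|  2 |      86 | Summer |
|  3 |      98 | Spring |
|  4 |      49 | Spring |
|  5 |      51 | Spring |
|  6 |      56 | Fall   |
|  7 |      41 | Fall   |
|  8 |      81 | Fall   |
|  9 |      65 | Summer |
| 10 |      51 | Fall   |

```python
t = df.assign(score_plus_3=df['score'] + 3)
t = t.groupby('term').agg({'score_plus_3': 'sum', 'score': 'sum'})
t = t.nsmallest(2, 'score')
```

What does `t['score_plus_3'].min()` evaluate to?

157

add column score_plus_3 = df['score'] + 3:
    score    term  score_plus_3
0      45    Fall            48
1      83  Spring            86
2      86  Summer            89
3      98  Spring           101
4      49  Spring            52
5      51  Spring            54
6      56    Fall            59
7      41    Fall            44
8      81    Fall            84
9      65  Summer            68
10     51    Fall            54
group by term: sum(score_plus_3), sum(score):
        score_plus_3  score
term                       
Fall             289    274
Spring           293    281
Summer           157    151
take 2 rows with smallest score:
        score_plus_3  score
term                       
Summer           157    151
Fall             289    274
Then the min of column 'score_plus_3': 157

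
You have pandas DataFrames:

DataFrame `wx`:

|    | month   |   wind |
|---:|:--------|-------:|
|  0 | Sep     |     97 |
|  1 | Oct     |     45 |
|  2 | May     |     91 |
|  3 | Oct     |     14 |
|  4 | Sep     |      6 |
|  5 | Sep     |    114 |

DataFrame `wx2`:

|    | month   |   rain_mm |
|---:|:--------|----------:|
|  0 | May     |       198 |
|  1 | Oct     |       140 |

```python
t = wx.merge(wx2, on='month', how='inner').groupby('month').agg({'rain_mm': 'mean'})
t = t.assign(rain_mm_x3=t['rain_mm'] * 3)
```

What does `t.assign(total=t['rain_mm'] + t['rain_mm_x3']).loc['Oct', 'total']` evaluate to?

560.0

merge on 'month' (how='inner') → 3 rows:
  month  wind  rain_mm
0   Oct    45      140
1   May    91      198
2   Oct    14      140
group by month, mean of rain_mm:
       rain_mm
month         
May      198.0
Oct      140.0
add column rain_mm_x3 = t['rain_mm'] * 3:
       rain_mm  rain_mm_x3
month                     
May      198.0       594.0
Oct      140.0       420.0
add column total = t['rain_mm'] + t['rain_mm_x3']:
       rain_mm  rain_mm_x3  total
month                            
May      198.0       594.0  792.0
Oct      140.0       420.0  560.0
So loc['Oct', 'total'] = 560.0.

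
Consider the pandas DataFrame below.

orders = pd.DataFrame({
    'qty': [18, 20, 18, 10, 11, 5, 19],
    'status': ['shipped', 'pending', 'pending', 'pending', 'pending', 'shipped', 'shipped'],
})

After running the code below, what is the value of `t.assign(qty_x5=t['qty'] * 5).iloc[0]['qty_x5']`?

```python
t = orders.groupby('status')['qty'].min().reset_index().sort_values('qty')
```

25

group by status, min of qty:
status
pending    10
shipped     5
Name: qty, dtype: int64
reset_index():
    status  qty
0  pending   10
1  shipped    5
sort by qty:
    status  qty
1  shipped    5
0  pending   10
add column qty_x5 = t['qty'] * 5:
    status  qty  qty_x5
1  shipped    5      25
0  pending   10      50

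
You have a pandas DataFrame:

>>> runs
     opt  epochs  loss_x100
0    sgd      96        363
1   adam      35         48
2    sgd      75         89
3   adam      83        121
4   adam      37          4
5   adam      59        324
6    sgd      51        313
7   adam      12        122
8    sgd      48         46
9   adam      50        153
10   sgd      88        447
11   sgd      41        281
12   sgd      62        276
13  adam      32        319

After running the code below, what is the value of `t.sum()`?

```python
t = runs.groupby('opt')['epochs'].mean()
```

group by opt, mean of epochs:
opt
adam    44.000000
sgd     65.857143
Name: epochs, dtype: float64
Then the sum of the resulting series: 109.857142857

109.857142857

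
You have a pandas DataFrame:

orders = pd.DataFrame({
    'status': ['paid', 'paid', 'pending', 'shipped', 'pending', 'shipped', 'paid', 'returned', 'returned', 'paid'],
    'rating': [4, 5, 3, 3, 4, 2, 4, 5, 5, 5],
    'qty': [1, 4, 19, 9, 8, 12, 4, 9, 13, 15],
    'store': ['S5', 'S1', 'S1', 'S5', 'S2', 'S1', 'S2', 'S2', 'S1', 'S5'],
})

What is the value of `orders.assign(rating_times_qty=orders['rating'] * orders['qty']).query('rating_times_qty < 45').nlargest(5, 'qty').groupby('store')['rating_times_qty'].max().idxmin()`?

S1

add column rating_times_qty = orders['rating'] * orders['qty']:
     status  rating  qty store  rating_times_qty
0      paid       4    1    S5                 4
1      paid       5    4    S1                20
2   pending       3   19    S1                57
3   shipped       3    9    S5                27
4   pending       4    8    S2                32
5   shipped       2   12    S1                24
6      paid       4    4    S2                16
7  returned       5    9    S2                45
8  returned       5   13    S1                65
9      paid       5   15    S5                75
filter rows where rating_times_qty < 45:
    status  rating  qty store  rating_times_qty
0     paid       4    1    S5                 4
1     paid       5    4    S1                20
3  shipped       3    9    S5                27
4  pending       4    8    S2                32
5  shipped       2   12    S1                24
6     paid       4    4    S2                16
take 5 rows with largest qty:
    status  rating  qty store  rating_times_qty
5  shipped       2   12    S1                24
3  shipped       3    9    S5                27
4  pending       4    8    S2                32
1     paid       5    4    S1                20
6     paid       4    4    S2                16
group by store, max of rating_times_qty:
store
S1    24
S2    32
S5    27
Name: rating_times_qty, dtype: int64
The label with the smallest value is S1.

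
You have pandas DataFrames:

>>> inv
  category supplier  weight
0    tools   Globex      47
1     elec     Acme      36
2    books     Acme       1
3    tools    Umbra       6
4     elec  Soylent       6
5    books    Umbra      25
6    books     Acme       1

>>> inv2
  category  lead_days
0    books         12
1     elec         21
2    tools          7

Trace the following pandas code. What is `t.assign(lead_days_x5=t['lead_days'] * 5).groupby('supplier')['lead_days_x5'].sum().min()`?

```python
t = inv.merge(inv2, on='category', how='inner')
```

35

merge on 'category' (how='inner') → 7 rows:
  category supplier  weight  lead_days
0    tools   Globex      47          7
1     elec     Acme      36         21
2    books     Acme       1         12
3    tools    Umbra       6          7
4     elec  Soylent       6         21
5    books    Umbra      25         12
6    books     Acme       1         12
add column lead_days_x5 = t['lead_days'] * 5:
  category supplier  weight  lead_days  lead_days_x5
0    tools   Globex      47          7            35
1     elec     Acme      36         21           105
2    books     Acme       1         12            60
3    tools    Umbra       6          7            35
4     elec  Soylent       6         21           105
5    books    Umbra      25         12            60
6    books     Acme       1         12            60
group by supplier, sum of lead_days_x5:
supplier
Acme       225
Globex      35
Soylent    105
Umbra       95
Name: lead_days_x5, dtype: int64
So min() = 35.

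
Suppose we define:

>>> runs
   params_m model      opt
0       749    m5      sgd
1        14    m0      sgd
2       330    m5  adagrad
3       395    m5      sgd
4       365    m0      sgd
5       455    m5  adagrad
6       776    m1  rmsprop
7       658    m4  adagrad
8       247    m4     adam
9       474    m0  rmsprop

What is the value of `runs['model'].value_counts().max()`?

4

value_counts of model:
model
m5    4
m0    3
m4    2
m1    1
Name: count, dtype: int64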